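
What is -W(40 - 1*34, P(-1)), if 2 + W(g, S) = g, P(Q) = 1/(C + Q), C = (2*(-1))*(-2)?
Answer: -4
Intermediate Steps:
C = 4 (C = -2*(-2) = 4)
P(Q) = 1/(4 + Q)
W(g, S) = -2 + g
-W(40 - 1*34, P(-1)) = -(-2 + (40 - 1*34)) = -(-2 + (40 - 34)) = -(-2 + 6) = -1*4 = -4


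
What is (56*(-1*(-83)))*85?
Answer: 395080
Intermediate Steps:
(56*(-1*(-83)))*85 = (56*83)*85 = 4648*85 = 395080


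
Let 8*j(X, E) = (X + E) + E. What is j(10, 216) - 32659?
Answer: -130415/4 ≈ -32604.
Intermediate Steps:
j(X, E) = E/4 + X/8 (j(X, E) = ((X + E) + E)/8 = ((E + X) + E)/8 = (X + 2*E)/8 = E/4 + X/8)
j(10, 216) - 32659 = ((¼)*216 + (⅛)*10) - 32659 = (54 + 5/4) - 32659 = 221/4 - 32659 = -130415/4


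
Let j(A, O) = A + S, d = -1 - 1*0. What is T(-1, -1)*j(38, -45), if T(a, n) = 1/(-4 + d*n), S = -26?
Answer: -4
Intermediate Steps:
d = -1 (d = -1 + 0 = -1)
j(A, O) = -26 + A (j(A, O) = A - 26 = -26 + A)
T(a, n) = 1/(-4 - n)
T(-1, -1)*j(38, -45) = (-1/(4 - 1))*(-26 + 38) = -1/3*12 = -4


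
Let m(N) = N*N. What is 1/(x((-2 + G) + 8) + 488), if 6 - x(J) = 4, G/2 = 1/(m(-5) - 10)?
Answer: 1/490 ≈ 0.0020408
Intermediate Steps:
m(N) = N**2
G = 2/15 (G = 2/((-5)**2 - 10) = 2/(25 - 10) = 2/15 ≈ 0.13333)
x(J) = 2 (x(J) = 6 - 1*4 = 6 - 4 = 2)
1/(x((-2 + G) + 8) + 488) = 1/(2 + 488) = 1/490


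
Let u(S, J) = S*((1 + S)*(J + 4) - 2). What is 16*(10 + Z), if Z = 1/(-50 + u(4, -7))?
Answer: 9432/59 ≈ 159.86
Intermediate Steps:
u(S, J) = S*(-2 + (1 + S)*(4 + J)) (u(S, J) = S*((1 + S)*(4 + J) - 2) = S*(-2 + (1 + S)*(4 + J)))
Z = -1/118 (Z = 1/(-50 + 4*(2 - 7 + 4*4 - 7*4)) = 1/(-50 + 4*(2 - 7 + 16 - 28)) = 1/(-50 + 4*(-17)) = 1/(-50 - 68) = 1/(-118) = -1/118 ≈ -0.0084746)
16*(10 + Z) = 16*(10 - 1/118) = 16*(1179/118) = 9432/59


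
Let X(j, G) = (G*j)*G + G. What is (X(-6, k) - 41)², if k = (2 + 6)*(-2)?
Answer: 2537649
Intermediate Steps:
k = -16 (k = 8*(-2) = -16)
X(j, G) = G + j*G² (X(j, G) = j*G² + G = G + j*G²)
(X(-6, k) - 41)² = (-16*(1 - 16*(-6)) - 41)² = (-16*(1 + 96) - 41)² = (-16*97 - 41)² = (-1552 - 41)² = (-1593)² = 2537649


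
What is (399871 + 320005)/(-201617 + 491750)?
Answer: 719876/290133 ≈ 2.4812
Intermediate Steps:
(399871 + 320005)/(-201617 + 491750) = 719876/290133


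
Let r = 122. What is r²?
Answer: 14884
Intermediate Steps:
r² = 122² = 14884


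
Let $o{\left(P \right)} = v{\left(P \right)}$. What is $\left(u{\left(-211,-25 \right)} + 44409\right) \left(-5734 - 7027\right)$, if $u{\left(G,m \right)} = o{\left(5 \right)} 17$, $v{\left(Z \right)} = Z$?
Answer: $-567787934$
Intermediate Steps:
$o{\left(P \right)} = P$
$u{\left(G,m \right)} = 85$ ($u{\left(G,m \right)} = 5 \cdot 17 = 85$)
$\left(u{\left(-211,-25 \right)} + 44409\right) \left(-5734 - 7027\right) = \left(85 + 44409\right) \left(-5734 - 7027\right) = 44494 \left(-12761\right) = -567787934$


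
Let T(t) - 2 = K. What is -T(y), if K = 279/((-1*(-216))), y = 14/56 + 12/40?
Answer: -79/24 ≈ -3.2917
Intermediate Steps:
y = 11/20 (y = 14*(1/56) + 12*(1/40) = 1/4 + 3/10 = 11/20 ≈ 0.55000)
K = 31/24 (K = 279/216 = 279*(1/216) = 31/24 ≈ 1.2917)
T(t) = 79/24 (T(t) = 2 + 31/24 = 79/24)
-T(y) = -1*79/24 = -79/24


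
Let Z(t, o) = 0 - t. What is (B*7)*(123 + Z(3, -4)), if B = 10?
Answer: 8400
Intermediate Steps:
Z(t, o) = -t
(B*7)*(123 + Z(3, -4)) = (10*7)*(123 - 1*3) = 70*(123 - 3) = 70*120 = 8400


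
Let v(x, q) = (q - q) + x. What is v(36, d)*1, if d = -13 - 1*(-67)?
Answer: 36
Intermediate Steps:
d = 54 (d = -13 + 67 = 54)
v(x, q) = x (v(x, q) = 0 + x = x)
v(36, d)*1 = 36*1 = 36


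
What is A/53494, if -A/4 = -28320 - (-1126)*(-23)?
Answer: 108436/26747 ≈ 4.0541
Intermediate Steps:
A = 216872 (A = -4*(-28320 - (-1126)*(-23)) = -4*(-28320 - 1*25898) = -4*(-28320 - 25898) = -4*(-54218) = 216872)
A/53494 = 216872/53494 = 216872*(1/53494) = 108436/26747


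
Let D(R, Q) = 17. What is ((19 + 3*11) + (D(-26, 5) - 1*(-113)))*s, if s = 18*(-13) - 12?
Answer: -44772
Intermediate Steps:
s = -246 (s = -234 - 12 = -246)
((19 + 3*11) + (D(-26, 5) - 1*(-113)))*s = ((19 + 3*11) + (17 - 1*(-113)))*(-246) = ((19 + 33) + (17 + 113))*(-246) = (52 + 130)*(-246) = 182*(-246) = -44772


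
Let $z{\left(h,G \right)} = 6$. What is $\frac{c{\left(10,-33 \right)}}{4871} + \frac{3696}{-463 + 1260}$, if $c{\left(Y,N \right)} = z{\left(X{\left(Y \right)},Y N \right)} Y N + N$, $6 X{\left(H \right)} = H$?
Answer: $\frac{16398855}{3882187} \approx 4.2241$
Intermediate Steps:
$X{\left(H \right)} = \frac{H}{6}$
$c{\left(Y,N \right)} = N + 6 N Y$ ($c{\left(Y,N \right)} = 6 Y N + N = 6 N Y + N = N + 6 N Y$)
$\frac{c{\left(10,-33 \right)}}{4871} + \frac{3696}{-463 + 1260} = \frac{\left(-33\right) \left(1 + 6 \cdot 10\right)}{4871} + \frac{3696}{-463 + 1260} = - 33 \left(1 + 60\right) \frac{1}{4871} + \frac{3696}{797} = \left(-33\right) 61 \cdot \frac{1}{4871} + 3696 \cdot \frac{1}{797} = \left(-2013\right) \frac{1}{4871} + \frac{3696}{797} = - \frac{2013}{4871} + \frac{3696}{797} = \frac{16398855}{3882187}$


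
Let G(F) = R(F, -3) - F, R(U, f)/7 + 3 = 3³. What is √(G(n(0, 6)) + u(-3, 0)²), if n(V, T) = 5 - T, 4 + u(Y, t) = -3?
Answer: √218 ≈ 14.765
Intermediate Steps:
u(Y, t) = -7 (u(Y, t) = -4 - 3 = -7)
R(U, f) = 168 (R(U, f) = -21 + 7*3³ = -21 + 7*27 = -21 + 189 = 168)
G(F) = 168 - F
√(G(n(0, 6)) + u(-3, 0)²) = √((168 - (5 - 1*6)) + (-7)²) = √((168 - (5 - 6)) + 49) = √((168 - 1*(-1)) + 49) = √((168 + 1) + 49) = √(169 + 49) = √218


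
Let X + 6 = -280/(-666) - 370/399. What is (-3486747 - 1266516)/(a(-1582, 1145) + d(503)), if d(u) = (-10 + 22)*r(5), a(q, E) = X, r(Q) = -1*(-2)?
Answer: -210517265007/774752 ≈ -2.7172e+5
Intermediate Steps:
r(Q) = 2
X = -288184/44289 (X = -6 + (-280/(-666) - 370/399) = -6 + (-280*(-1/666) - 370*1/399) = -6 + (140/333 - 370/399) = -6 - 22450/44289 = -288184/44289 ≈ -6.5069)
a(q, E) = -288184/44289
d(u) = 24 (d(u) = (-10 + 22)*2 = 12*2 = 24)
(-3486747 - 1266516)/(a(-1582, 1145) + d(503)) = (-3486747 - 1266516)/(-288184/44289 + 24) = -4753263/774752/44289 = -4753263*44289/774752 = -210517265007/774752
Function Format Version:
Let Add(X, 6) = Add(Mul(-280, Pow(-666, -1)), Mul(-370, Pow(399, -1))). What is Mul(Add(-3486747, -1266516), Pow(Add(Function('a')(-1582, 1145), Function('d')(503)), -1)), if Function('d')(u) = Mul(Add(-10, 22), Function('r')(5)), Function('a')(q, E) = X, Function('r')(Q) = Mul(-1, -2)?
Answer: Rational(-210517265007, 774752) ≈ -2.7172e+5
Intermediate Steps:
Function('r')(Q) = 2
X = Rational(-288184, 44289) (X = Add(-6, Add(Mul(-280, Pow(-666, -1)), Mul(-370, Pow(399, -1)))) = Add(-6, Add(Mul(-280, Rational(-1, 666)), Mul(-370, Rational(1, 399)))) = Add(-6, Add(Rational(140, 333), Rational(-370, 399))) = Add(-6, Rational(-22450, 44289)) = Rational(-288184, 44289) ≈ -6.5069)
Function('a')(q, E) = Rational(-288184, 44289)
Function('d')(u) = 24 (Function('d')(u) = Mul(Add(-10, 22), 2) = Mul(12, 2) = 24)
Mul(Add(-3486747, -1266516), Pow(Add(Function('a')(-1582, 1145), Function('d')(503)), -1)) = Mul(Add(-3486747, -1266516), Pow(Add(Rational(-288184, 44289), 24), -1)) = Mul(-4753263, Pow(Rational(774752, 44289), -1)) = Mul(-4753263, Rational(44289, 774752)) = Rational(-210517265007, 774752)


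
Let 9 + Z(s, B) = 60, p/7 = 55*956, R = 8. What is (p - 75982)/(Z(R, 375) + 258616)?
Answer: 7894/6991 ≈ 1.1292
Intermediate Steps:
p = 368060 (p = 7*(55*956) = 7*52580 = 368060)
Z(s, B) = 51 (Z(s, B) = -9 + 60 = 51)
(p - 75982)/(Z(R, 375) + 258616) = (368060 - 75982)/(51 + 258616) = 292078/258667 = 292078*(1/258667) = 7894/6991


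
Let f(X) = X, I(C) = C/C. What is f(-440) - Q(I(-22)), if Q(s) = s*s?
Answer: -441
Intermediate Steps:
I(C) = 1
Q(s) = s²
f(-440) - Q(I(-22)) = -440 - 1*1² = -440 - 1*1 = -440 - 1 = -441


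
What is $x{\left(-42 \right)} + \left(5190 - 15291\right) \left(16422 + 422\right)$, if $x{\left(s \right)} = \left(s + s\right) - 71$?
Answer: $-170141399$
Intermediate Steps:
$x{\left(s \right)} = -71 + 2 s$ ($x{\left(s \right)} = 2 s - 71 = -71 + 2 s$)
$x{\left(-42 \right)} + \left(5190 - 15291\right) \left(16422 + 422\right) = \left(-71 + 2 \left(-42\right)\right) + \left(5190 - 15291\right) \left(16422 + 422\right) = \left(-71 - 84\right) - 170141244 = -155 - 170141244 = -170141399$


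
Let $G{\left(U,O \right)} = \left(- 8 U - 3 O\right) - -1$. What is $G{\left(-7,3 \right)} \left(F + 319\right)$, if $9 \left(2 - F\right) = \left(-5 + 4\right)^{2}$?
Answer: $\frac{46208}{3} \approx 15403.0$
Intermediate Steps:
$F = \frac{17}{9}$ ($F = 2 - \frac{\left(-5 + 4\right)^{2}}{9} = 2 - \frac{\left(-1\right)^{2}}{9} = 2 - \frac{1}{9} = \frac{17}{9} \approx 1.8889$)
$G{\left(U,O \right)} = 1 - 8 U - 3 O$ ($G{\left(U,O \right)} = \left(- 8 U - 3 O\right) + 1 = 1 - 8 U - 3 O$)
$G{\left(-7,3 \right)} \left(F + 319\right) = \left(1 - -56 - 9\right) \left(\frac{17}{9} + 319\right) = \left(1 + 56 - 9\right) \frac{2888}{9} = 48 \cdot \frac{2888}{9} = \frac{46208}{3}$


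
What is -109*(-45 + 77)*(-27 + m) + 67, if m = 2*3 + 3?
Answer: 62851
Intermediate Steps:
m = 9 (m = 6 + 3 = 9)
-109*(-45 + 77)*(-27 + m) + 67 = -109*(-45 + 77)*(-27 + 9) + 67 = -3488*(-18) + 67 = -109*(-576) + 67 = 62784 + 67 = 62851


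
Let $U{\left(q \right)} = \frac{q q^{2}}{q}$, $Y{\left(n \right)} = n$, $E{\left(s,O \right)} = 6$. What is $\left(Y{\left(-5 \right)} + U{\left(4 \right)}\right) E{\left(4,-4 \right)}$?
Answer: $66$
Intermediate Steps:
$U{\left(q \right)} = q^{2}$ ($U{\left(q \right)} = \frac{q^{3}}{q} = q^{2}$)
$\left(Y{\left(-5 \right)} + U{\left(4 \right)}\right) E{\left(4,-4 \right)} = \left(-5 + 4^{2}\right) 6 = \left(-5 + 16\right) 6 = 11 \cdot 6 = 66$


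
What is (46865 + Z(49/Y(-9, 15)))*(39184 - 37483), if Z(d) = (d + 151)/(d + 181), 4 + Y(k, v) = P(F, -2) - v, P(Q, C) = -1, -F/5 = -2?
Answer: 284675764086/3571 ≈ 7.9719e+7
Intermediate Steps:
F = 10 (F = -5*(-2) = 10)
Y(k, v) = -5 - v (Y(k, v) = -4 + (-1 - v) = -5 - v)
Z(d) = (151 + d)/(181 + d)
(46865 + Z(49/Y(-9, 15)))*(39184 - 37483) = (46865 + (151 + 49/(-5 - 1*15))/(181 + 49/(-5 - 1*15)))*(39184 - 37483) = (46865 + (151 + 49/(-5 - 15))/(181 + 49/(-5 - 15)))*1701 = (46865 + (151 + 49/(-20))/(181 + 49/(-20)))*1701 = (46865 + (151 + 49*(-1/20))/(181 + 49*(-1/20)))*1701 = (46865 + (151 - 49/20)/(181 - 49/20))*1701 = (46865 + (2971/20)/(3571/20))*1701 = (46865 + (20/3571)*(2971/20))*1701 = (46865 + 2971/3571)*1701 = (167357886/3571)*1701 = 284675764086/3571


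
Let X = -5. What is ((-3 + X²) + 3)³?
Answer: 15625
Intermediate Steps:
((-3 + X²) + 3)³ = ((-3 + (-5)²) + 3)³ = ((-3 + 25) + 3)³ = (22 + 3)³ = 25³ = 15625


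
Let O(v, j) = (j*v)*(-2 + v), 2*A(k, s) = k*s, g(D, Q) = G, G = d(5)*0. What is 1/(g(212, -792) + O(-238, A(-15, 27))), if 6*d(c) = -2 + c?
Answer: -1/11566800 ≈ -8.6454e-8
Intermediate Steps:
d(c) = -⅓ + c/6 (d(c) = (-2 + c)/6 = -⅓ + c/6)
G = 0 (G = (-⅓ + (⅙)*5)*0 = (-⅓ + ⅚)*0 = (½)*0 = 0)
g(D, Q) = 0
A(k, s) = k*s/2 (A(k, s) = (k*s)/2 = k*s/2)
O(v, j) = j*v*(-2 + v)
1/(g(212, -792) + O(-238, A(-15, 27))) = 1/(0 + ((½)*(-15)*27)*(-238)*(-2 - 238)) = 1/(0 - 405/2*(-238)*(-240)) = 1/(0 - 11566800) = 1/(-11566800) = -1/11566800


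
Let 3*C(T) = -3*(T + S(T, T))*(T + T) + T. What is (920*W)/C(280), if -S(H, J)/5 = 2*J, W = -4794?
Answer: -330786/105847 ≈ -3.1251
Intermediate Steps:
S(H, J) = -10*J
C(T) = 18*T² + T/3 (C(T) = (-3*(T - 10*T)*(T + T) + T)/3 = (-3*(-9*T)*2*T + T)/3 = (-(-54)*T² + T)/3 = (54*T² + T)/3 = (T + 54*T²)/3 = 18*T² + T/3)
(920*W)/C(280) = (920*(-4794))/(((⅓)*280*(1 + 54*280))) = -4410480*3/(280*(1 + 15120)) = -4410480/((⅓)*280*15121) = -4410480/4233880/3 = -4410480*3/4233880 = -330786/105847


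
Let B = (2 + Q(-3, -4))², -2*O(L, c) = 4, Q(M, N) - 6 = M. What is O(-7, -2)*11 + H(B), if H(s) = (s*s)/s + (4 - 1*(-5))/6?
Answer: 9/2 ≈ 4.5000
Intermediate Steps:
Q(M, N) = 6 + M
O(L, c) = -2 (O(L, c) = -½*4 = -2)
B = 25 (B = (2 + (6 - 3))² = (2 + 3)² = 5² = 25)
H(s) = 3/2 + s (H(s) = s²/s + (4 + 5)*(⅙) = s + 9*(⅙) = s + 3/2 = 3/2 + s)
O(-7, -2)*11 + H(B) = -2*11 + (3/2 + 25) = -22 + 53/2 = 9/2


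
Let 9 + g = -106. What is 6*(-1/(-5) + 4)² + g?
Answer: -229/25 ≈ -9.1600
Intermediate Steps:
g = -115 (g = -9 - 106 = -115)
6*(-1/(-5) + 4)² + g = 6*(-1/(-5) + 4)² - 115 = 6*(-1*(-⅕) + 4)² - 115 = 6*(⅕ + 4)² - 115 = 6*(21/5)² - 115 = 6*(441/25) - 115 = 2646/25 - 115 = -229/25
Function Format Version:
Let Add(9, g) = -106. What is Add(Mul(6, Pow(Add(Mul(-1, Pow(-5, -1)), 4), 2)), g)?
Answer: Rational(-229, 25) ≈ -9.1600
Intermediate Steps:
g = -115 (g = Add(-9, -106) = -115)
Add(Mul(6, Pow(Add(Mul(-1, Pow(-5, -1)), 4), 2)), g) = Add(Mul(6, Pow(Add(Mul(-1, Pow(-5, -1)), 4), 2)), -115) = Add(Mul(6, Pow(Add(Mul(-1, Rational(-1, 5)), 4), 2)), -115) = Add(Mul(6, Pow(Add(Rational(1, 5), 4), 2)), -115) = Add(Mul(6, Pow(Rational(21, 5), 2)), -115) = Add(Mul(6, Rational(441, 25)), -115) = Add(Rational(2646, 25), -115) = Rational(-229, 25)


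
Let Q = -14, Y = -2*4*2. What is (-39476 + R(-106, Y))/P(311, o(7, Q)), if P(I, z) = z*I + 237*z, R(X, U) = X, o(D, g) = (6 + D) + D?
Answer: -19791/5480 ≈ -3.6115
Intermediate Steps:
Y = -16 (Y = -8*2 = -16)
o(D, g) = 6 + 2*D
P(I, z) = 237*z + I*z (P(I, z) = I*z + 237*z = 237*z + I*z)
(-39476 + R(-106, Y))/P(311, o(7, Q)) = (-39476 - 106)/(((6 + 2*7)*(237 + 311))) = -39582*1/(548*(6 + 14)) = -39582/(20*548) = -39582/10960 = -39582*1/10960 = -19791/5480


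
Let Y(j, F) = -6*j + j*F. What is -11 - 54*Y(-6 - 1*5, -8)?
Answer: -8327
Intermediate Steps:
Y(j, F) = -6*j + F*j
-11 - 54*Y(-6 - 1*5, -8) = -11 - 54*(-6 - 1*5)*(-6 - 8) = -11 - 54*(-6 - 5)*(-14) = -11 - (-594)*(-14) = -11 - 54*154 = -11 - 8316 = -8327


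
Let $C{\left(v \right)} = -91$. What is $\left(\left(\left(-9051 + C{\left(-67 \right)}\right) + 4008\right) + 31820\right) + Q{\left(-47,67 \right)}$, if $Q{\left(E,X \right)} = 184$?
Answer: $26870$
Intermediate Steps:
$\left(\left(\left(-9051 + C{\left(-67 \right)}\right) + 4008\right) + 31820\right) + Q{\left(-47,67 \right)} = \left(\left(\left(-9051 - 91\right) + 4008\right) + 31820\right) + 184 = \left(\left(-9142 + 4008\right) + 31820\right) + 184 = \left(-5134 + 31820\right) + 184 = 26686 + 184 = 26870$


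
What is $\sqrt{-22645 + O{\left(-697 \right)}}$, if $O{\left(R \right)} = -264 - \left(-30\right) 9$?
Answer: $i \sqrt{22639} \approx 150.46 i$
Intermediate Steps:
$O{\left(R \right)} = 6$ ($O{\left(R \right)} = -264 - -270 = -264 + 270 = 6$)
$\sqrt{-22645 + O{\left(-697 \right)}} = \sqrt{-22645 + 6} = \sqrt{-22639} = i \sqrt{22639}$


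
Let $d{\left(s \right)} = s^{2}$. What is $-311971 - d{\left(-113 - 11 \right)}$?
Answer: $-327347$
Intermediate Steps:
$-311971 - d{\left(-113 - 11 \right)} = -311971 - \left(-113 - 11\right)^{2} = -311971 - \left(-124\right)^{2} = -311971 - 15376 = -327347$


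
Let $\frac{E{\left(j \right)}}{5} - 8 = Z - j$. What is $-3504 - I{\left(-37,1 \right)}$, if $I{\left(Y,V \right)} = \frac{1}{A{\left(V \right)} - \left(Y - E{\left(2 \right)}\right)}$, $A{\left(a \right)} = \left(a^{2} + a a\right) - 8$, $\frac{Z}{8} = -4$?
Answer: $- \frac{346895}{99} \approx -3504.0$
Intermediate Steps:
$Z = -32$ ($Z = 8 \left(-4\right) = -32$)
$E{\left(j \right)} = -120 - 5 j$ ($E{\left(j \right)} = 40 + 5 \left(-32 - j\right) = 40 - \left(160 + 5 j\right) = -120 - 5 j$)
$A{\left(a \right)} = -8 + 2 a^{2}$ ($A{\left(a \right)} = \left(a^{2} + a^{2}\right) - 8 = 2 a^{2} - 8 = -8 + 2 a^{2}$)
$I{\left(Y,V \right)} = \frac{1}{-138 - Y + 2 V^{2}}$ ($I{\left(Y,V \right)} = \frac{1}{\left(-8 + 2 V^{2}\right) - \left(130 + Y\right)} = \frac{1}{-138 - Y + 2 V^{2}}$)
$-3504 - I{\left(-37,1 \right)} = -3504 - \frac{1}{-138 - -37 + 2 \cdot 1^{2}} = -3504 - \frac{1}{-138 + 37 + 2 \cdot 1} = -3504 - \frac{1}{-138 + 37 + 2} = -3504 - \frac{1}{-99} = -3504 - - \frac{1}{99} = -3504 + \frac{1}{99} = - \frac{346895}{99}$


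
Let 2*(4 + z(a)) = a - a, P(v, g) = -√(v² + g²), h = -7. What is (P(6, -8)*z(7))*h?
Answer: -280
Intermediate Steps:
P(v, g) = -√(g² + v²)
z(a) = -4 (z(a) = -4 + (a - a)/2 = -4 + (½)*0 = -4 + 0 = -4)
(P(6, -8)*z(7))*h = (-√((-8)² + 6²)*(-4))*(-7) = (-√(64 + 36)*(-4))*(-7) = (-√100*(-4))*(-7) = (-1*10*(-4))*(-7) = -10*(-4)*(-7) = 40*(-7) = -280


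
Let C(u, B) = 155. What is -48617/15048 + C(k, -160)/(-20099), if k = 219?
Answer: -979485523/302449752 ≈ -3.2385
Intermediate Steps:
-48617/15048 + C(k, -160)/(-20099) = -48617/15048 + 155/(-20099) = -48617*1/15048 + 155*(-1/20099) = -48617/15048 - 155/20099 = -979485523/302449752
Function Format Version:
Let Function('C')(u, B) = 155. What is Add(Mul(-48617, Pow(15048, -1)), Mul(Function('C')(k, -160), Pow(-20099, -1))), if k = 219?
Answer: Rational(-979485523, 302449752) ≈ -3.2385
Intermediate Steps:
Add(Mul(-48617, Pow(15048, -1)), Mul(Function('C')(k, -160), Pow(-20099, -1))) = Add(Mul(-48617, Pow(15048, -1)), Mul(155, Pow(-20099, -1))) = Add(Mul(-48617, Rational(1, 15048)), Mul(155, Rational(-1, 20099))) = Add(Rational(-48617, 15048), Rational(-155, 20099)) = Rational(-979485523, 302449752)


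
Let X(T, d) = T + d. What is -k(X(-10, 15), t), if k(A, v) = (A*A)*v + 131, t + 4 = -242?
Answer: 6019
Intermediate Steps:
t = -246 (t = -4 - 242 = -246)
k(A, v) = 131 + v*A² (k(A, v) = A²*v + 131 = v*A² + 131 = 131 + v*A²)
-k(X(-10, 15), t) = -(131 - 246*(-10 + 15)²) = -(131 - 246*5²) = -(131 - 246*25) = -(131 - 6150) = -1*(-6019) = 6019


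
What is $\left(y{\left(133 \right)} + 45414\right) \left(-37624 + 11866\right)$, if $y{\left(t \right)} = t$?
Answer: $-1173199626$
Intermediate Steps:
$\left(y{\left(133 \right)} + 45414\right) \left(-37624 + 11866\right) = \left(133 + 45414\right) \left(-37624 + 11866\right) = 45547 \left(-25758\right) = -1173199626$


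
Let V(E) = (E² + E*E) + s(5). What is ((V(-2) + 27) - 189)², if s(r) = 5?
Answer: 22201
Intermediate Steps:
V(E) = 5 + 2*E² (V(E) = (E² + E*E) + 5 = (E² + E²) + 5 = 2*E² + 5 = 5 + 2*E²)
((V(-2) + 27) - 189)² = (((5 + 2*(-2)²) + 27) - 189)² = (((5 + 2*4) + 27) - 189)² = (((5 + 8) + 27) - 189)² = ((13 + 27) - 189)² = (40 - 189)² = (-149)² = 22201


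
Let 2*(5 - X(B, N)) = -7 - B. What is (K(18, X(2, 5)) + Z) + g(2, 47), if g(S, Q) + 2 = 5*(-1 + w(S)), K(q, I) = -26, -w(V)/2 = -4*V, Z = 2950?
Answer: 2997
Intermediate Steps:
X(B, N) = 17/2 + B/2 (X(B, N) = 5 - (-7 - B)/2 = 5 + (7/2 + B/2) = 17/2 + B/2)
w(V) = 8*V (w(V) = -(-8)*V = 8*V)
g(S, Q) = -7 + 40*S (g(S, Q) = -2 + 5*(-1 + 8*S) = -2 + (-5 + 40*S) = -7 + 40*S)
(K(18, X(2, 5)) + Z) + g(2, 47) = (-26 + 2950) + (-7 + 40*2) = 2924 + (-7 + 80) = 2924 + 73 = 2997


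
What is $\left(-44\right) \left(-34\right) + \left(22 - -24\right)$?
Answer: $1542$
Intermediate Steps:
$\left(-44\right) \left(-34\right) + \left(22 - -24\right) = 1496 + \left(22 + 24\right) = 1496 + 46 = 1542$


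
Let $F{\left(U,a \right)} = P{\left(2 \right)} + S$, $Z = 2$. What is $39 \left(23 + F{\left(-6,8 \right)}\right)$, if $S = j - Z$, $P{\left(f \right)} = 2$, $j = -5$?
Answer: $702$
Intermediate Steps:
$S = -7$ ($S = -5 - 2 = -7$)
$F{\left(U,a \right)} = -5$ ($F{\left(U,a \right)} = 2 - 7 = -5$)
$39 \left(23 + F{\left(-6,8 \right)}\right) = 39 \left(23 - 5\right) = 39 \cdot 18 = 702$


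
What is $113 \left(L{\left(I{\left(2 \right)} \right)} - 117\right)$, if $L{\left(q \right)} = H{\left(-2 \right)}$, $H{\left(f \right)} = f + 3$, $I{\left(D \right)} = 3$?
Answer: $-13108$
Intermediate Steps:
$H{\left(f \right)} = 3 + f$
$L{\left(q \right)} = 1$ ($L{\left(q \right)} = 3 - 2 = 1$)
$113 \left(L{\left(I{\left(2 \right)} \right)} - 117\right) = 113 \left(1 - 117\right) = 113 \left(-116\right) = -13108$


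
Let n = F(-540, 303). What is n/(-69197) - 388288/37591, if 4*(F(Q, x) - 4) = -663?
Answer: -107449137567/10404737708 ≈ -10.327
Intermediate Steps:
F(Q, x) = -647/4 (F(Q, x) = 4 + (¼)*(-663) = 4 - 663/4 = -647/4)
n = -647/4 ≈ -161.75
n/(-69197) - 388288/37591 = -647/4/(-69197) - 388288/37591 = -647/4*(-1/69197) - 388288*1/37591 = 647/276788 - 388288/37591 = -107449137567/10404737708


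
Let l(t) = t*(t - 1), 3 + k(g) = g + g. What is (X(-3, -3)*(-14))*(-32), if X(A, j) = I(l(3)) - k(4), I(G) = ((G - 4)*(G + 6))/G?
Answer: -448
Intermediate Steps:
k(g) = -3 + 2*g (k(g) = -3 + (g + g) = -3 + 2*g)
l(t) = t*(-1 + t)
I(G) = (-4 + G)*(6 + G)/G (I(G) = ((-4 + G)*(6 + G))/G = (-4 + G)*(6 + G)/G)
X(A, j) = -1 (X(A, j) = (2 + 3*(-1 + 3) - 24*1/(3*(-1 + 3))) - (-3 + 2*4) = (2 + 3*2 - 24/(3*2)) - (-3 + 8) = (2 + 6 - 24/6) - 1*5 = (2 + 6 - 24*⅙) - 5 = (2 + 6 - 4) - 5 = 4 - 5 = -1)
(X(-3, -3)*(-14))*(-32) = -1*(-14)*(-32) = 14*(-32) = -448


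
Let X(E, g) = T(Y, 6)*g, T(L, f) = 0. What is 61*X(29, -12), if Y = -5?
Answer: 0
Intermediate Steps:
X(E, g) = 0 (X(E, g) = 0*g = 0)
61*X(29, -12) = 61*0 = 0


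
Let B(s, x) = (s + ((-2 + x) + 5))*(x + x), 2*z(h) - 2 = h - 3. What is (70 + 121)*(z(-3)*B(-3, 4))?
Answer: -12224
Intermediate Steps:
z(h) = -1/2 + h/2 (z(h) = 1 + (h - 3)/2 = 1 + (-3 + h)/2 = 1 + (-3/2 + h/2) = -1/2 + h/2)
B(s, x) = 2*x*(3 + s + x) (B(s, x) = (s + (3 + x))*(2*x) = (3 + s + x)*(2*x) = 2*x*(3 + s + x))
(70 + 121)*(z(-3)*B(-3, 4)) = (70 + 121)*((-1/2 + (1/2)*(-3))*(2*4*(3 - 3 + 4))) = 191*((-1/2 - 3/2)*(2*4*4)) = 191*(-2*32) = 191*(-64) = -12224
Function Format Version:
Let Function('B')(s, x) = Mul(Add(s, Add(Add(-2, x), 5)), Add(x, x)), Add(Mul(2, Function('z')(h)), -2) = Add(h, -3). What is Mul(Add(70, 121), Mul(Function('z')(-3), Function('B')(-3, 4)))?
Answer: -12224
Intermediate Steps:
Function('z')(h) = Add(Rational(-1, 2), Mul(Rational(1, 2), h)) (Function('z')(h) = Add(1, Mul(Rational(1, 2), Add(h, -3))) = Add(1, Mul(Rational(1, 2), Add(-3, h))) = Add(1, Add(Rational(-3, 2), Mul(Rational(1, 2), h))) = Add(Rational(-1, 2), Mul(Rational(1, 2), h)))
Function('B')(s, x) = Mul(2, x, Add(3, s, x)) (Function('B')(s, x) = Mul(Add(s, Add(3, x)), Mul(2, x)) = Mul(Add(3, s, x), Mul(2, x)) = Mul(2, x, Add(3, s, x)))
Mul(Add(70, 121), Mul(Function('z')(-3), Function('B')(-3, 4))) = Mul(Add(70, 121), Mul(Add(Rational(-1, 2), Mul(Rational(1, 2), -3)), Mul(2, 4, Add(3, -3, 4)))) = Mul(191, Mul(Add(Rational(-1, 2), Rational(-3, 2)), Mul(2, 4, 4))) = Mul(191, Mul(-2, 32)) = Mul(191, -64) = -12224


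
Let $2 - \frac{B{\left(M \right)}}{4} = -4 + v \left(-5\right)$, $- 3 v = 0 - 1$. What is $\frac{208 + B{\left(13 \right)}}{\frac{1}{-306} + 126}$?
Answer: $\frac{73032}{38555} \approx 1.8942$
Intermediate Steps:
$v = \frac{1}{3}$ ($v = - \frac{0 - 1}{3} = \left(- \frac{1}{3}\right) \left(-1\right) = \frac{1}{3} \approx 0.33333$)
$B{\left(M \right)} = \frac{92}{3}$ ($B{\left(M \right)} = 8 - 4 \left(-4 + \frac{1}{3} \left(-5\right)\right) = 8 - 4 \left(-4 - \frac{5}{3}\right) = 8 - - \frac{68}{3} = 8 + \frac{68}{3} = \frac{92}{3}$)
$\frac{208 + B{\left(13 \right)}}{\frac{1}{-306} + 126} = \frac{208 + \frac{92}{3}}{\frac{1}{-306} + 126} = \frac{716}{3 \left(- \frac{1}{306} + 126\right)} = \frac{716}{3 \cdot \frac{38555}{306}} = \frac{716}{3} \cdot \frac{306}{38555} = \frac{73032}{38555}$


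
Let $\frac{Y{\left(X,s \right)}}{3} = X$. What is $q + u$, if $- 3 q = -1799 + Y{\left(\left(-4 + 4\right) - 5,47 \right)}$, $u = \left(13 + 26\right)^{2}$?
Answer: $\frac{6377}{3} \approx 2125.7$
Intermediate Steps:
$u = 1521$ ($u = 39^{2} = 1521$)
$Y{\left(X,s \right)} = 3 X$
$q = \frac{1814}{3}$ ($q = - \frac{-1799 + 3 \left(\left(-4 + 4\right) - 5\right)}{3} = - \frac{-1799 + 3 \left(0 - 5\right)}{3} = - \frac{-1799 + 3 \left(-5\right)}{3} = - \frac{-1799 - 15}{3} = \left(- \frac{1}{3}\right) \left(-1814\right) = \frac{1814}{3} \approx 604.67$)
$q + u = \frac{1814}{3} + 1521 = \frac{6377}{3}$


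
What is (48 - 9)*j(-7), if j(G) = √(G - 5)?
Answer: 78*I*√3 ≈ 135.1*I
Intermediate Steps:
j(G) = √(-5 + G)
(48 - 9)*j(-7) = (48 - 9)*√(-5 - 7) = 39*√(-12) = 39*(2*I*√3) = 78*I*√3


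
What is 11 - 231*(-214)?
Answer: 49445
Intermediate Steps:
11 - 231*(-214) = 11 + 49434 = 49445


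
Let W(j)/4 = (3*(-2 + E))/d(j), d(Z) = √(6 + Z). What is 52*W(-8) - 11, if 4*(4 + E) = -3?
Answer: -11 + 2106*I*√2 ≈ -11.0 + 2978.3*I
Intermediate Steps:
E = -19/4 (E = -4 + (¼)*(-3) = -4 - ¾ = -19/4 ≈ -4.7500)
W(j) = -81/√(6 + j) (W(j) = 4*((3*(-2 - 19/4))/(√(6 + j))) = 4*((3*(-27/4))/√(6 + j)) = 4*(-81/(4*√(6 + j))) = -81/√(6 + j))
52*W(-8) - 11 = 52*(-81/√(6 - 8)) - 11 = 52*(-(-81)*I*√2/2) - 11 = 52*(81*I*√2/2) - 11 = 2106*I*√2 - 11 = -11 + 2106*I*√2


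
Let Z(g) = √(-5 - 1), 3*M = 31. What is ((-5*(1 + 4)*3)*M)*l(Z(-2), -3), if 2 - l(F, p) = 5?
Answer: 2325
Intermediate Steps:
M = 31/3 (M = (⅓)*31 = 31/3 ≈ 10.333)
Z(g) = I*√6 (Z(g) = √(-6) = I*√6)
l(F, p) = -3 (l(F, p) = 2 - 1*5 = 2 - 5 = -3)
((-5*(1 + 4)*3)*M)*l(Z(-2), -3) = ((-5*(1 + 4)*3)*(31/3))*(-3) = ((-5*5*3)*(31/3))*(-3) = (-25*3*(31/3))*(-3) = -75*31/3*(-3) = -775*(-3) = 2325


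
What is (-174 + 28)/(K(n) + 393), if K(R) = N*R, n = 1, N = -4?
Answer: -146/389 ≈ -0.37532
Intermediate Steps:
K(R) = -4*R
(-174 + 28)/(K(n) + 393) = (-174 + 28)/(-4*1 + 393) = -146/(-4 + 393) = -146/389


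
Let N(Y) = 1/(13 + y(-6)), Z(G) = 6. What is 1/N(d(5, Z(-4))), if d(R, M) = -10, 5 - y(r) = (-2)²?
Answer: 14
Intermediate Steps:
y(r) = 1 (y(r) = 5 - 1*(-2)² = 5 - 1*4 = 5 - 4 = 1)
N(Y) = 1/14 (N(Y) = 1/(13 + 1) = 1/14)
1/N(d(5, Z(-4))) = 1/(1/14) = 14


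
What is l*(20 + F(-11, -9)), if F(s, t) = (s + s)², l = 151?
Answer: 76104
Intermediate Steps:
F(s, t) = 4*s² (F(s, t) = (2*s)² = 4*s²)
l*(20 + F(-11, -9)) = 151*(20 + 4*(-11)²) = 151*(20 + 4*121) = 151*(20 + 484) = 151*504 = 76104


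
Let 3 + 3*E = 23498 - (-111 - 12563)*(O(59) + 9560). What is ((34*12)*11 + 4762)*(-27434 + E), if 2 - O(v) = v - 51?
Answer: 373171482750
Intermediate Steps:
O(v) = 53 - v (O(v) = 2 - (v - 51) = 2 - (-51 + v) = 2 + (51 - v) = 53 - v)
E = 40370297 (E = -1 + (23498 - (-111 - 12563)*((53 - 1*59) + 9560))/3 = -1 + (23498 - (-12674)*((53 - 59) + 9560))/3 = -1 + (23498 - (-12674)*(-6 + 9560))/3 = -1 + (23498 - (-12674)*9554)/3 = -1 + (23498 - 1*(-121087396))/3 = -1 + (23498 + 121087396)/3 = -1 + (⅓)*121110894 = -1 + 40370298 = 40370297)
((34*12)*11 + 4762)*(-27434 + E) = ((34*12)*11 + 4762)*(-27434 + 40370297) = (408*11 + 4762)*40342863 = (4488 + 4762)*40342863 = 9250*40342863 = 373171482750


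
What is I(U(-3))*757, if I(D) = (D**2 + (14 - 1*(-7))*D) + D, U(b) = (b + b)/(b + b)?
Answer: 17411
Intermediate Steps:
U(b) = 1 (U(b) = (2*b)/((2*b)) = (2*b)*(1/(2*b)) = 1)
I(D) = D**2 + 22*D (I(D) = (D**2 + (14 + 7)*D) + D = (D**2 + 21*D) + D = D**2 + 22*D)
I(U(-3))*757 = (1*(22 + 1))*757 = (1*23)*757 = 23*757 = 17411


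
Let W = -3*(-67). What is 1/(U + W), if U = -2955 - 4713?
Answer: -1/7467 ≈ -0.00013392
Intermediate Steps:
W = 201
U = -7668
1/(U + W) = 1/(-7668 + 201) = 1/(-7467) = -1/7467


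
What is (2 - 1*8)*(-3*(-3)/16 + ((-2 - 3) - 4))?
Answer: 405/8 ≈ 50.625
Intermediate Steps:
(2 - 1*8)*(-3*(-3)/16 + ((-2 - 3) - 4)) = (2 - 8)*(9*(1/16) + (-5 - 4)) = -6*(9/16 - 9) = -6*(-135/16) = 405/8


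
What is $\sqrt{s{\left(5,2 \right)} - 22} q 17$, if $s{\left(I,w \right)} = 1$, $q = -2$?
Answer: $- 34 i \sqrt{21} \approx - 155.81 i$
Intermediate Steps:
$\sqrt{s{\left(5,2 \right)} - 22} q 17 = \sqrt{1 - 22} \left(-2\right) 17 = \sqrt{-21} \left(-2\right) 17 = i \sqrt{21} \left(-2\right) 17 = - 2 i \sqrt{21} \cdot 17 = - 34 i \sqrt{21}$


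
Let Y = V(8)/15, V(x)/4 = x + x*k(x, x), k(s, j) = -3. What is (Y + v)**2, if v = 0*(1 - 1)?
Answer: 4096/225 ≈ 18.204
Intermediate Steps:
v = 0 (v = 0*0 = 0)
V(x) = -8*x (V(x) = 4*(x + x*(-3)) = 4*(x - 3*x) = 4*(-2*x) = -8*x)
Y = -64/15 (Y = -8*8/15 = -64*1/15 = -64/15 ≈ -4.2667)
(Y + v)**2 = (-64/15 + 0)**2 = (-64/15)**2 = 4096/225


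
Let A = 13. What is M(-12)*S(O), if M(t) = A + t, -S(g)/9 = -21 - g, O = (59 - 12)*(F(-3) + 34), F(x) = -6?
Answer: 12033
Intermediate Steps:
O = 1316 (O = (59 - 12)*(-6 + 34) = 47*28 = 1316)
S(g) = 189 + 9*g (S(g) = -9*(-21 - g) = 189 + 9*g)
M(t) = 13 + t
M(-12)*S(O) = (13 - 12)*(189 + 9*1316) = 1*(189 + 11844) = 1*12033 = 12033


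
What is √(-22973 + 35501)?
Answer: 12*√87 ≈ 111.93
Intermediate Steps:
√(-22973 + 35501) = √12528 = 12*√87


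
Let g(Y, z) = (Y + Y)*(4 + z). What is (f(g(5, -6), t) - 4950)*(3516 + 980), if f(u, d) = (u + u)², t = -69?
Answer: -15061600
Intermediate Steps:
g(Y, z) = 2*Y*(4 + z) (g(Y, z) = (2*Y)*(4 + z) = 2*Y*(4 + z))
f(u, d) = 4*u² (f(u, d) = (2*u)² = 4*u²)
(f(g(5, -6), t) - 4950)*(3516 + 980) = (4*(2*5*(4 - 6))² - 4950)*(3516 + 980) = (4*(2*5*(-2))² - 4950)*4496 = (4*(-20)² - 4950)*4496 = (4*400 - 4950)*4496 = (1600 - 4950)*4496 = -3350*4496 = -15061600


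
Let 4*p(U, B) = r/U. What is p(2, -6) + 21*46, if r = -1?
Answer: 7727/8 ≈ 965.88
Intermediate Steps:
p(U, B) = -1/(4*U) (p(U, B) = (-1/U)/4 = -1/(4*U))
p(2, -6) + 21*46 = -¼/2 + 21*46 = -¼*½ + 966 = -⅛ + 966 = 7727/8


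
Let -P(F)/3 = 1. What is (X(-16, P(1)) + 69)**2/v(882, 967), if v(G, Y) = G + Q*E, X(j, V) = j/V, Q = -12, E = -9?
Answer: 49729/8910 ≈ 5.5813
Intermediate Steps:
P(F) = -3 (P(F) = -3*1 = -3)
v(G, Y) = 108 + G (v(G, Y) = G - 12*(-9) = G + 108 = 108 + G)
(X(-16, P(1)) + 69)**2/v(882, 967) = (-16/(-3) + 69)**2/(108 + 882) = (-16*(-1/3) + 69)**2/990 = (16/3 + 69)**2*(1/990) = (223/3)**2*(1/990) = (49729/9)*(1/990) = 49729/8910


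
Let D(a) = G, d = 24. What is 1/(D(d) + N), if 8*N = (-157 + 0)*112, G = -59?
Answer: -1/2257 ≈ -0.00044307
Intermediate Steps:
D(a) = -59
N = -2198 (N = ((-157 + 0)*112)/8 = (-157*112)/8 = (⅛)*(-17584) = -2198)
1/(D(d) + N) = 1/(-59 - 2198) = 1/(-2257) = -1/2257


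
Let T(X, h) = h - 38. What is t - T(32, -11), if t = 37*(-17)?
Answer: -580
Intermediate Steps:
T(X, h) = -38 + h
t = -629
t - T(32, -11) = -629 - (-38 - 11) = -629 - 1*(-49) = -629 + 49 = -580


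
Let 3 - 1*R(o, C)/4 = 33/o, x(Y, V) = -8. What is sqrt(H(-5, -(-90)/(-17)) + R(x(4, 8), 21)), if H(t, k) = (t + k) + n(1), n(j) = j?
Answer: sqrt(22202)/34 ≈ 4.3825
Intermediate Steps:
R(o, C) = 12 - 132/o
H(t, k) = 1 + k + t (H(t, k) = (t + k) + 1 = (k + t) + 1 = 1 + k + t)
sqrt(H(-5, -(-90)/(-17)) + R(x(4, 8), 21)) = sqrt((1 - (-90)/(-17) - 5) + (12 - 132/(-8))) = sqrt((1 - (-90)*(-1)/17 - 5) + (12 - 132*(-1/8))) = sqrt((1 - 5*18/17 - 5) + (12 + 33/2)) = sqrt((1 - 90/17 - 5) + 57/2) = sqrt(-158/17 + 57/2) = sqrt(653/34) = sqrt(22202)/34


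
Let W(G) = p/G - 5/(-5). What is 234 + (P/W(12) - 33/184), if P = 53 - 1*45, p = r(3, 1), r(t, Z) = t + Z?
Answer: 44127/184 ≈ 239.82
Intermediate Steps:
r(t, Z) = Z + t
p = 4 (p = 1 + 3 = 4)
W(G) = 1 + 4/G (W(G) = 4/G - 5/(-5) = 4/G - 5*(-⅕) = 4/G + 1 = 1 + 4/G)
P = 8 (P = 53 - 45 = 8)
234 + (P/W(12) - 33/184) = 234 + (8/(((4 + 12)/12)) - 33/184) = 234 + (8/(((1/12)*16)) - 33*1/184) = 234 + (8/(4/3) - 33/184) = 234 + (8*(¾) - 33/184) = 234 + (6 - 33/184) = 234 + 1071/184 = 44127/184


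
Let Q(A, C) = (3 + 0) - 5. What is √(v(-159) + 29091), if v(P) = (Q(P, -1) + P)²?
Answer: 2*√13753 ≈ 234.55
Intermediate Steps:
Q(A, C) = -2 (Q(A, C) = 3 - 5 = -2)
v(P) = (-2 + P)²
√(v(-159) + 29091) = √((-2 - 159)² + 29091) = √((-161)² + 29091) = √(25921 + 29091) = √55012 = 2*√13753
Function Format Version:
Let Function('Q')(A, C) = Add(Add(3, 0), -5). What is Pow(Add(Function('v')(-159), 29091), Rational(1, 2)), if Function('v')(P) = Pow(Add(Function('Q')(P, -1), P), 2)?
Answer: Mul(2, Pow(13753, Rational(1, 2))) ≈ 234.55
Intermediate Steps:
Function('Q')(A, C) = -2 (Function('Q')(A, C) = Add(3, -5) = -2)
Function('v')(P) = Pow(Add(-2, P), 2)
Pow(Add(Function('v')(-159), 29091), Rational(1, 2)) = Pow(Add(Pow(Add(-2, -159), 2), 29091), Rational(1, 2)) = Pow(Add(Pow(-161, 2), 29091), Rational(1, 2)) = Pow(Add(25921, 29091), Rational(1, 2)) = Pow(55012, Rational(1, 2)) = Mul(2, Pow(13753, Rational(1, 2)))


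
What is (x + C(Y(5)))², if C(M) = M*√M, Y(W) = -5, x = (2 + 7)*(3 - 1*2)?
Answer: (9 - 5*I*√5)² ≈ -44.0 - 201.25*I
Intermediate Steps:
x = 9 (x = 9*(3 - 2) = 9*1 = 9)
C(M) = M^(3/2)
(x + C(Y(5)))² = (9 + (-5)^(3/2))² = (9 - 5*I*√5)²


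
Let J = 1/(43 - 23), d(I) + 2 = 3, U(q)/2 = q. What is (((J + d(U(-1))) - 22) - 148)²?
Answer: 11417641/400 ≈ 28544.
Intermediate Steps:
U(q) = 2*q
d(I) = 1 (d(I) = -2 + 3 = 1)
J = 1/20 ≈ 0.050000
(((J + d(U(-1))) - 22) - 148)² = (((1/20 + 1) - 22) - 148)² = ((21/20 - 22) - 148)² = (-419/20 - 148)² = (-3379/20)² = 11417641/400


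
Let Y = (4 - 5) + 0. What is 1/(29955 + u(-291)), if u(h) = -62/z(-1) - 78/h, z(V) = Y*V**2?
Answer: 97/2911675 ≈ 3.3314e-5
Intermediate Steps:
Y = -1 (Y = -1 + 0 = -1)
z(V) = -V**2
u(h) = 62 - 78/h (u(h) = -62/((-1*(-1)**2)) - 78/h = -62/((-1*1)) - 78/h = -62/(-1) - 78/h = -62*(-1) - 78/h = 62 - 78/h)
1/(29955 + u(-291)) = 1/(29955 + (62 - 78/(-291))) = 1/(29955 + (62 - 78*(-1/291))) = 1/(29955 + (62 + 26/97)) = 1/(29955 + 6040/97) = 1/(2911675/97) = 97/2911675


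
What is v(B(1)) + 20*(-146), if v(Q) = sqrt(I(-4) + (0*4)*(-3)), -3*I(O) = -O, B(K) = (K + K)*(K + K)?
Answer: -2920 + 2*I*sqrt(3)/3 ≈ -2920.0 + 1.1547*I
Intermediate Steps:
B(K) = 4*K**2 (B(K) = (2*K)*(2*K) = 4*K**2)
I(O) = O/3 (I(O) = -(-1)*O/3 = O/3)
v(Q) = 2*I*sqrt(3)/3 (v(Q) = sqrt((1/3)*(-4) + (0*4)*(-3)) = sqrt(-4/3 + 0*(-3)) = sqrt(-4/3 + 0) = sqrt(-4/3) = 2*I*sqrt(3)/3)
v(B(1)) + 20*(-146) = 2*I*sqrt(3)/3 + 20*(-146) = 2*I*sqrt(3)/3 - 2920 = -2920 + 2*I*sqrt(3)/3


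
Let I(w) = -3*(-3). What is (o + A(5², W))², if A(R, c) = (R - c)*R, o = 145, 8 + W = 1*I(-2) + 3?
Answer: 448900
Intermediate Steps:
I(w) = 9
W = 4 (W = -8 + (1*9 + 3) = -8 + (9 + 3) = -8 + 12 = 4)
A(R, c) = R*(R - c)
(o + A(5², W))² = (145 + 5²*(5² - 1*4))² = (145 + 25*(25 - 4))² = (145 + 25*21)² = (145 + 525)² = 670² = 448900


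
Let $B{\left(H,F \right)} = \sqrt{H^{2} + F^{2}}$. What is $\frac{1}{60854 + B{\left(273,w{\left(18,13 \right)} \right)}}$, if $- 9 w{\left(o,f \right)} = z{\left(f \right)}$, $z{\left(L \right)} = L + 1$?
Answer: $\frac{4929174}{299953917551} - \frac{63 \sqrt{123205}}{299953917551} \approx 1.6359 \cdot 10^{-5}$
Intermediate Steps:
$z{\left(L \right)} = 1 + L$
$w{\left(o,f \right)} = - \frac{1}{9} - \frac{f}{9}$ ($w{\left(o,f \right)} = - \frac{1 + f}{9} = - \frac{1}{9} - \frac{f}{9}$)
$B{\left(H,F \right)} = \sqrt{F^{2} + H^{2}}$
$\frac{1}{60854 + B{\left(273,w{\left(18,13 \right)} \right)}} = \frac{1}{60854 + \sqrt{\left(- \frac{1}{9} - \frac{13}{9}\right)^{2} + 273^{2}}} = \frac{1}{60854 + \sqrt{\left(- \frac{1}{9} - \frac{13}{9}\right)^{2} + 74529}} = \frac{1}{60854 + \sqrt{\left(- \frac{14}{9}\right)^{2} + 74529}} = \frac{1}{60854 + \sqrt{\frac{196}{81} + 74529}} = \frac{1}{60854 + \sqrt{\frac{6037045}{81}}} = \frac{1}{60854 + \frac{7 \sqrt{123205}}{9}}$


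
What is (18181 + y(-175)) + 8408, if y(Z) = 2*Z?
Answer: 26239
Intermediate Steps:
(18181 + y(-175)) + 8408 = (18181 + 2*(-175)) + 8408 = (18181 - 350) + 8408 = 17831 + 8408 = 26239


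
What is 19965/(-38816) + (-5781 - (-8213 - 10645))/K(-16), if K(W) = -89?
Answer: -509373717/3454624 ≈ -147.45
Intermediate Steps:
19965/(-38816) + (-5781 - (-8213 - 10645))/K(-16) = 19965/(-38816) + (-5781 - (-8213 - 10645))/(-89) = 19965*(-1/38816) + (-5781 - 1*(-18858))*(-1/89) = -19965/38816 + (-5781 + 18858)*(-1/89) = -19965/38816 + 13077*(-1/89) = -19965/38816 - 13077/89 = -509373717/3454624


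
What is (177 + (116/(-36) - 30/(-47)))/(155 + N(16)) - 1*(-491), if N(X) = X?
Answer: 35589281/72333 ≈ 492.02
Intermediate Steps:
(177 + (116/(-36) - 30/(-47)))/(155 + N(16)) - 1*(-491) = (177 + (116/(-36) - 30/(-47)))/(155 + 16) - 1*(-491) = (177 + (116*(-1/36) - 30*(-1/47)))/171 + 491 = (177 + (-29/9 + 30/47))*(1/171) + 491 = (177 - 1093/423)*(1/171) + 491 = (73778/423)*(1/171) + 491 = 73778/72333 + 491 = 35589281/72333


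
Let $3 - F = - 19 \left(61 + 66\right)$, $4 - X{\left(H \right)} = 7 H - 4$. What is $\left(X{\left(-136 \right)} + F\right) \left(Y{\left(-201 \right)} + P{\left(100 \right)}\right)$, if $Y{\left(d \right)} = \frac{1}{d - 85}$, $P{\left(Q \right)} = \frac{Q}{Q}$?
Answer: $\frac{481080}{143} \approx 3364.2$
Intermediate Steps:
$P{\left(Q \right)} = 1$
$X{\left(H \right)} = 8 - 7 H$ ($X{\left(H \right)} = 4 - \left(7 H - 4\right) = 4 - \left(-4 + 7 H\right) = 8 - 7 H$)
$F = 2416$ ($F = 3 - - 19 \left(61 + 66\right) = 3 - \left(-19\right) 127 = 3 - -2413 = 3 + 2413 = 2416$)
$Y{\left(d \right)} = \frac{1}{-85 + d}$
$\left(X{\left(-136 \right)} + F\right) \left(Y{\left(-201 \right)} + P{\left(100 \right)}\right) = \left(\left(8 - -952\right) + 2416\right) \left(\frac{1}{-85 - 201} + 1\right) = \left(\left(8 + 952\right) + 2416\right) \left(\frac{1}{-286} + 1\right) = \left(960 + 2416\right) \left(- \frac{1}{286} + 1\right) = 3376 \cdot \frac{285}{286} = \frac{481080}{143}$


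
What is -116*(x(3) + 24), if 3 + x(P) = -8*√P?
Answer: -2436 + 928*√3 ≈ -828.66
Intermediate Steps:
x(P) = -3 - 8*√P
-116*(x(3) + 24) = -116*((-3 - 8*√3) + 24) = -116*(21 - 8*√3) = -2436 + 928*√3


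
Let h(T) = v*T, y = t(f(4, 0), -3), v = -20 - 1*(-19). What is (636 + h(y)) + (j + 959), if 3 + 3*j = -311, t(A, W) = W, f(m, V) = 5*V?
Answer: 4480/3 ≈ 1493.3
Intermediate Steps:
v = -1 (v = -20 + 19 = -1)
y = -3
j = -314/3 (j = -1 + (1/3)*(-311) = -1 - 311/3 = -314/3 ≈ -104.67)
h(T) = -T
(636 + h(y)) + (j + 959) = (636 - 1*(-3)) + (-314/3 + 959) = (636 + 3) + 2563/3 = 639 + 2563/3 = 4480/3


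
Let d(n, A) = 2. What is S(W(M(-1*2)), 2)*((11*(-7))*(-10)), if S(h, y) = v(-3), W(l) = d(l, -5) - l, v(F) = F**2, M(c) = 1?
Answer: 6930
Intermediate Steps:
W(l) = 2 - l
S(h, y) = 9 (S(h, y) = (-3)**2 = 9)
S(W(M(-1*2)), 2)*((11*(-7))*(-10)) = 9*((11*(-7))*(-10)) = 9*(-77*(-10)) = 9*770 = 6930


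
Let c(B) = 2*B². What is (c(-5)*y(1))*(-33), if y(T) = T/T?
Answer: -1650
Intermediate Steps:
y(T) = 1
(c(-5)*y(1))*(-33) = ((2*(-5)²)*1)*(-33) = ((2*25)*1)*(-33) = (50*1)*(-33) = 50*(-33) = -1650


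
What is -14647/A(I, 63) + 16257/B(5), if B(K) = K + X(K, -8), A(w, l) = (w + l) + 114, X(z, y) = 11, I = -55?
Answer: 874501/976 ≈ 896.00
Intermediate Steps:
A(w, l) = 114 + l + w (A(w, l) = (l + w) + 114 = 114 + l + w)
B(K) = 11 + K (B(K) = K + 11 = 11 + K)
-14647/A(I, 63) + 16257/B(5) = -14647/(114 + 63 - 55) + 16257/(11 + 5) = -14647/122 + 16257/16 = 874501/976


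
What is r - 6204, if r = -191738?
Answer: -197942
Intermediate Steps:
r - 6204 = -191738 - 6204 = -197942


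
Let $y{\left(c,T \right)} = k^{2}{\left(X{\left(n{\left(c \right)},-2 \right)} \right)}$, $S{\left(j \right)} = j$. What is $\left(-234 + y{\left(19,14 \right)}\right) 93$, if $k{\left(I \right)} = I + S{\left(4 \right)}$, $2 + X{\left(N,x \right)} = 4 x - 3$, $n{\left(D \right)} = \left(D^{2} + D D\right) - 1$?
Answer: $-14229$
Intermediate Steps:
$n{\left(D \right)} = -1 + 2 D^{2}$ ($n{\left(D \right)} = \left(D^{2} + D^{2}\right) - 1 = 2 D^{2} - 1 = -1 + 2 D^{2}$)
$X{\left(N,x \right)} = -5 + 4 x$ ($X{\left(N,x \right)} = -2 + \left(4 x - 3\right) = -2 + \left(-3 + 4 x\right) = -5 + 4 x$)
$k{\left(I \right)} = 4 + I$ ($k{\left(I \right)} = I + 4 = 4 + I$)
$y{\left(c,T \right)} = 81$ ($y{\left(c,T \right)} = \left(4 + \left(-5 + 4 \left(-2\right)\right)\right)^{2} = \left(4 - 13\right)^{2} = \left(-9\right)^{2} = 81$)
$\left(-234 + y{\left(19,14 \right)}\right) 93 = \left(-234 + 81\right) 93 = \left(-153\right) 93 = -14229$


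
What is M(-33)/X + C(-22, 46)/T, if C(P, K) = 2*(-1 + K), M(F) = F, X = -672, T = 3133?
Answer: 54623/701792 ≈ 0.077834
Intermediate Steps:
C(P, K) = -2 + 2*K
M(-33)/X + C(-22, 46)/T = -33/(-672) + (-2 + 2*46)/3133 = -33*(-1/672) + (-2 + 92)*(1/3133) = 11/224 + 90*(1/3133) = 11/224 + 90/3133 = 54623/701792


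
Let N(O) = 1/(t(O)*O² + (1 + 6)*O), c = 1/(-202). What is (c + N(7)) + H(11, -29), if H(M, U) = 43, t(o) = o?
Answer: 1702361/39592 ≈ 42.998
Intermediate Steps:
c = -1/202 ≈ -0.0049505
N(O) = 1/(O³ + 7*O) (N(O) = 1/(O*O² + (1 + 6)*O) = 1/(O³ + 7*O))
(c + N(7)) + H(11, -29) = (-1/202 + 1/(7*(7 + 7²))) + 43 = (-1/202 + 1/(7*(7 + 49))) + 43 = (-1/202 + (⅐)/56) + 43 = (-1/202 + (⅐)*(1/56)) + 43 = (-1/202 + 1/392) + 43 = -95/39592 + 43 = 1702361/39592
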